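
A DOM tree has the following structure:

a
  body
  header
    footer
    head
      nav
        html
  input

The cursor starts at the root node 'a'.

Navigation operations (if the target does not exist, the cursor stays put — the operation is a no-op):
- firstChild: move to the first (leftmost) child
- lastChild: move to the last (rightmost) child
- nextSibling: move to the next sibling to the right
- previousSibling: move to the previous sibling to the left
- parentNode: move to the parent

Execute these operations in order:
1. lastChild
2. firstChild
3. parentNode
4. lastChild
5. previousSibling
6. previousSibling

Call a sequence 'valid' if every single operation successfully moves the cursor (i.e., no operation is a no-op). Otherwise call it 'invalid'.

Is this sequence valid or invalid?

Answer: invalid

Derivation:
After 1 (lastChild): input
After 2 (firstChild): input (no-op, stayed)
After 3 (parentNode): a
After 4 (lastChild): input
After 5 (previousSibling): header
After 6 (previousSibling): body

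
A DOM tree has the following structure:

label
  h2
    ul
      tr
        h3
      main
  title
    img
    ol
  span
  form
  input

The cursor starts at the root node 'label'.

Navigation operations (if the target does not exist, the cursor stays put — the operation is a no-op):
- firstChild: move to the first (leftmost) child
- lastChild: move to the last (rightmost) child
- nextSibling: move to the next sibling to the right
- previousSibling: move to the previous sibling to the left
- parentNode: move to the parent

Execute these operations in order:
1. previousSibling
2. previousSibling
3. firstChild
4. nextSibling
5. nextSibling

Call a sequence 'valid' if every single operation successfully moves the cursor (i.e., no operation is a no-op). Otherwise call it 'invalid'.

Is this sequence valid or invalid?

After 1 (previousSibling): label (no-op, stayed)
After 2 (previousSibling): label (no-op, stayed)
After 3 (firstChild): h2
After 4 (nextSibling): title
After 5 (nextSibling): span

Answer: invalid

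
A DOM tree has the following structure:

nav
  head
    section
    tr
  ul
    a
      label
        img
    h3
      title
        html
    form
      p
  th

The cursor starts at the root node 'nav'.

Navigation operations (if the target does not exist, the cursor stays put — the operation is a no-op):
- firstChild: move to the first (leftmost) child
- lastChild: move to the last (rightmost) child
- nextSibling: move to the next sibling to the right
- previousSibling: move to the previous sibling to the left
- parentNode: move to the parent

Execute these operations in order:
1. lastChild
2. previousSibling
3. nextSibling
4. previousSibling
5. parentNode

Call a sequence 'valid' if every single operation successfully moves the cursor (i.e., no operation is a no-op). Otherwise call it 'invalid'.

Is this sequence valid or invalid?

Answer: valid

Derivation:
After 1 (lastChild): th
After 2 (previousSibling): ul
After 3 (nextSibling): th
After 4 (previousSibling): ul
After 5 (parentNode): nav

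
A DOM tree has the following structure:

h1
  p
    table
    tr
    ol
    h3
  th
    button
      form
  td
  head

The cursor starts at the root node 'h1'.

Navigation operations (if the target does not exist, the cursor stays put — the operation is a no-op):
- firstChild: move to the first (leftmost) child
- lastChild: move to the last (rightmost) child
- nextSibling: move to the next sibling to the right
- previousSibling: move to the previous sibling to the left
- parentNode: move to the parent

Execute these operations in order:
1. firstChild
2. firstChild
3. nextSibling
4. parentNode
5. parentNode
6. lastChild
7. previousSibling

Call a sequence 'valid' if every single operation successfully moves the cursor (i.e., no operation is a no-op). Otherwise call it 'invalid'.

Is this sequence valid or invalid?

After 1 (firstChild): p
After 2 (firstChild): table
After 3 (nextSibling): tr
After 4 (parentNode): p
After 5 (parentNode): h1
After 6 (lastChild): head
After 7 (previousSibling): td

Answer: valid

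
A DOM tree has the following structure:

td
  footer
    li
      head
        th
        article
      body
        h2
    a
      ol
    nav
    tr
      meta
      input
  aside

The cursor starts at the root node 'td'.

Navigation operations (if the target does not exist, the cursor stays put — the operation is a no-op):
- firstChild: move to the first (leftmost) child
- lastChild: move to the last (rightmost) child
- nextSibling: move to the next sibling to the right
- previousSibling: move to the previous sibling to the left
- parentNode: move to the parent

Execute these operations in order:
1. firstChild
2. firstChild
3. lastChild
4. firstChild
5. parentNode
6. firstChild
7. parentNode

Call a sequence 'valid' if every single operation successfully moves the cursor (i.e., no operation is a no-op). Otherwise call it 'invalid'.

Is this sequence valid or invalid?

Answer: valid

Derivation:
After 1 (firstChild): footer
After 2 (firstChild): li
After 3 (lastChild): body
After 4 (firstChild): h2
After 5 (parentNode): body
After 6 (firstChild): h2
After 7 (parentNode): body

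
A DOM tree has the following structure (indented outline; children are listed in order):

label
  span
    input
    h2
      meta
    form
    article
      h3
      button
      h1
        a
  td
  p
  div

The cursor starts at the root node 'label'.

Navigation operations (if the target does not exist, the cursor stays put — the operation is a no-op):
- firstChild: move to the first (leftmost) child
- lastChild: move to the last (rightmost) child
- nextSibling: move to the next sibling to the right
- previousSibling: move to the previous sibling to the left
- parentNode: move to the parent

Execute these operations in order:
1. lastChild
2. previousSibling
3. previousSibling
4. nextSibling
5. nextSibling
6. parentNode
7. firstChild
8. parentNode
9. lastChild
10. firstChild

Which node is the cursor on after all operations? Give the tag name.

After 1 (lastChild): div
After 2 (previousSibling): p
After 3 (previousSibling): td
After 4 (nextSibling): p
After 5 (nextSibling): div
After 6 (parentNode): label
After 7 (firstChild): span
After 8 (parentNode): label
After 9 (lastChild): div
After 10 (firstChild): div (no-op, stayed)

Answer: div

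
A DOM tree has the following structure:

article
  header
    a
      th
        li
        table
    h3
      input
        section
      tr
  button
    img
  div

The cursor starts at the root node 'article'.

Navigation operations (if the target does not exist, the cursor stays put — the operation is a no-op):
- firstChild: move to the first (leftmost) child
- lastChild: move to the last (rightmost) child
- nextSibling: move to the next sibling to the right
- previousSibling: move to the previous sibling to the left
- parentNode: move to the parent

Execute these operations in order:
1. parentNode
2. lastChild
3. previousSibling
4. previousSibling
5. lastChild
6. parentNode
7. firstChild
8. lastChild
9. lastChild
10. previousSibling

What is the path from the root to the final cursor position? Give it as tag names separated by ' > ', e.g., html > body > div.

After 1 (parentNode): article (no-op, stayed)
After 2 (lastChild): div
After 3 (previousSibling): button
After 4 (previousSibling): header
After 5 (lastChild): h3
After 6 (parentNode): header
After 7 (firstChild): a
After 8 (lastChild): th
After 9 (lastChild): table
After 10 (previousSibling): li

Answer: article > header > a > th > li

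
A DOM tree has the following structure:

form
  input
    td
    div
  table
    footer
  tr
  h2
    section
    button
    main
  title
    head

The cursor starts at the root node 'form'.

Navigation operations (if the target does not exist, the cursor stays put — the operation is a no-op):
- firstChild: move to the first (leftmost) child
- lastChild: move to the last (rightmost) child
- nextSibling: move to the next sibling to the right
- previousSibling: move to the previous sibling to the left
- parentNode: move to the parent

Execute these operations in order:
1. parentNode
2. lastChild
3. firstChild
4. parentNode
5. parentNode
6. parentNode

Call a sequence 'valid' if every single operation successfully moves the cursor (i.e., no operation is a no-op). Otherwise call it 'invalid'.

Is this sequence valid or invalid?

After 1 (parentNode): form (no-op, stayed)
After 2 (lastChild): title
After 3 (firstChild): head
After 4 (parentNode): title
After 5 (parentNode): form
After 6 (parentNode): form (no-op, stayed)

Answer: invalid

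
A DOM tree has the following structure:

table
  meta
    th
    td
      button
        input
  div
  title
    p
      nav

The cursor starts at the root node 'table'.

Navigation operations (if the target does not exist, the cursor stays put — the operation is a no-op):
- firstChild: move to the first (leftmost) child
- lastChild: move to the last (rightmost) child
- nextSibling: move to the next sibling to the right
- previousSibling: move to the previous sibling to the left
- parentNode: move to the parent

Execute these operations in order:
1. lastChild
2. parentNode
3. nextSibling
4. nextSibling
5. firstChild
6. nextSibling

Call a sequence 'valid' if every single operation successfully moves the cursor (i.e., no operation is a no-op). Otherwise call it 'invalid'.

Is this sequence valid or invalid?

After 1 (lastChild): title
After 2 (parentNode): table
After 3 (nextSibling): table (no-op, stayed)
After 4 (nextSibling): table (no-op, stayed)
After 5 (firstChild): meta
After 6 (nextSibling): div

Answer: invalid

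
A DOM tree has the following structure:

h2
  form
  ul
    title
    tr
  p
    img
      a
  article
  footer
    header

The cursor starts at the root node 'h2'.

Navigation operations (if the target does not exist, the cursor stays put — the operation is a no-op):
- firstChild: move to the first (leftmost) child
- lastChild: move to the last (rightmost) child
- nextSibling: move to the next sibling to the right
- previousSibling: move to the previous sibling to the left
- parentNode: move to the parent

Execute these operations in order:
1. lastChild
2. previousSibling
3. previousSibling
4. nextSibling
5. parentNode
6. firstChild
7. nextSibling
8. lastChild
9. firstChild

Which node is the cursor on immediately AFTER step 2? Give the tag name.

Answer: article

Derivation:
After 1 (lastChild): footer
After 2 (previousSibling): article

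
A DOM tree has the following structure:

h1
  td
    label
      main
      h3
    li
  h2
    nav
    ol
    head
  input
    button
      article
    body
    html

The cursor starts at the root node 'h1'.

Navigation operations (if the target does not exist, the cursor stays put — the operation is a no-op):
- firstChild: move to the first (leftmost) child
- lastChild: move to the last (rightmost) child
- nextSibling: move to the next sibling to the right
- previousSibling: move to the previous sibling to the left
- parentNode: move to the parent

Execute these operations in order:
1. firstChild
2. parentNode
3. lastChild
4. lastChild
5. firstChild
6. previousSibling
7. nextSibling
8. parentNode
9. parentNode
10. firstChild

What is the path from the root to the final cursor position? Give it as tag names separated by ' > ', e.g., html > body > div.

Answer: h1 > td

Derivation:
After 1 (firstChild): td
After 2 (parentNode): h1
After 3 (lastChild): input
After 4 (lastChild): html
After 5 (firstChild): html (no-op, stayed)
After 6 (previousSibling): body
After 7 (nextSibling): html
After 8 (parentNode): input
After 9 (parentNode): h1
After 10 (firstChild): td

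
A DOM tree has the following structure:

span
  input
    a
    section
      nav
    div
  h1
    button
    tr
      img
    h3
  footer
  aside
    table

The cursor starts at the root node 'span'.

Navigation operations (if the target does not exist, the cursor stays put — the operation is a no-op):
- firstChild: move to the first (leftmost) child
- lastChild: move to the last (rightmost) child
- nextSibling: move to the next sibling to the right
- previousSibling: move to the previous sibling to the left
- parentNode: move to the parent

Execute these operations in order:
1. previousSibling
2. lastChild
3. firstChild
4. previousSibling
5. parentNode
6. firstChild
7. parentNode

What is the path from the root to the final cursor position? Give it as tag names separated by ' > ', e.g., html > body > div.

Answer: span > aside

Derivation:
After 1 (previousSibling): span (no-op, stayed)
After 2 (lastChild): aside
After 3 (firstChild): table
After 4 (previousSibling): table (no-op, stayed)
After 5 (parentNode): aside
After 6 (firstChild): table
After 7 (parentNode): aside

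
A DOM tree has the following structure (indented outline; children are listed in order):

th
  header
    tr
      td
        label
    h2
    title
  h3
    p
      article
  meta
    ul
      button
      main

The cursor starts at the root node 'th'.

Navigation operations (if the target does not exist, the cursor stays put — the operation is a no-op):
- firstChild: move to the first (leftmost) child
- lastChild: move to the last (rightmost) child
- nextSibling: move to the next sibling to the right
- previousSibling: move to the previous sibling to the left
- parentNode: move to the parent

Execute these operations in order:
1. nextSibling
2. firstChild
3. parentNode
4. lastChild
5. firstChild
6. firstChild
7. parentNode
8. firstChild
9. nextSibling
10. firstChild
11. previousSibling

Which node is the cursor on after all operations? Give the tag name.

Answer: button

Derivation:
After 1 (nextSibling): th (no-op, stayed)
After 2 (firstChild): header
After 3 (parentNode): th
After 4 (lastChild): meta
After 5 (firstChild): ul
After 6 (firstChild): button
After 7 (parentNode): ul
After 8 (firstChild): button
After 9 (nextSibling): main
After 10 (firstChild): main (no-op, stayed)
After 11 (previousSibling): button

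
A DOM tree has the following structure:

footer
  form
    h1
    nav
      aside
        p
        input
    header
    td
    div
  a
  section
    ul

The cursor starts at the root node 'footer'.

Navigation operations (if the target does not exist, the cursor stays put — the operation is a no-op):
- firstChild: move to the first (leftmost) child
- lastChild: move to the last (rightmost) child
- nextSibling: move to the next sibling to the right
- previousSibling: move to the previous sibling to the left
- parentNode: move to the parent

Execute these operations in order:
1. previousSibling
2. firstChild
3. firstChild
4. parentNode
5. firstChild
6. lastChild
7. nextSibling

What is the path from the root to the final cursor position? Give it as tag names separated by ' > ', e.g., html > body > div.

After 1 (previousSibling): footer (no-op, stayed)
After 2 (firstChild): form
After 3 (firstChild): h1
After 4 (parentNode): form
After 5 (firstChild): h1
After 6 (lastChild): h1 (no-op, stayed)
After 7 (nextSibling): nav

Answer: footer > form > nav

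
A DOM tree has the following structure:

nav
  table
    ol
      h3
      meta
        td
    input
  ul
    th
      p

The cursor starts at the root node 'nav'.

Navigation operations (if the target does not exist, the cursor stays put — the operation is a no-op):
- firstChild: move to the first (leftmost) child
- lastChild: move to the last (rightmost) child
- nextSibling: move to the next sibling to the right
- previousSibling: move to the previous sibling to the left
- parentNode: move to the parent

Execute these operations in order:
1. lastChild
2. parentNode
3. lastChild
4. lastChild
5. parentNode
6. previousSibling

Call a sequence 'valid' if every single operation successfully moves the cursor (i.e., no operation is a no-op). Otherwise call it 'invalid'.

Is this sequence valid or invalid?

Answer: valid

Derivation:
After 1 (lastChild): ul
After 2 (parentNode): nav
After 3 (lastChild): ul
After 4 (lastChild): th
After 5 (parentNode): ul
After 6 (previousSibling): table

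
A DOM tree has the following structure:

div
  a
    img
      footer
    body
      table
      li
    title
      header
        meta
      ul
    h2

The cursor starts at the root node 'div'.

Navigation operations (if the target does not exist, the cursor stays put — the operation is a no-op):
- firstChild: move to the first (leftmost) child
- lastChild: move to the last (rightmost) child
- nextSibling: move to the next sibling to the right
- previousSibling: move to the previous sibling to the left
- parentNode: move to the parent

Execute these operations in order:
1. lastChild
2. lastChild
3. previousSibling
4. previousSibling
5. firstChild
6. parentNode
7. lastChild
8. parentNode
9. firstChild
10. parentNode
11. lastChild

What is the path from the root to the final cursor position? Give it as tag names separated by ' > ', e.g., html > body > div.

Answer: div > a > body > li

Derivation:
After 1 (lastChild): a
After 2 (lastChild): h2
After 3 (previousSibling): title
After 4 (previousSibling): body
After 5 (firstChild): table
After 6 (parentNode): body
After 7 (lastChild): li
After 8 (parentNode): body
After 9 (firstChild): table
After 10 (parentNode): body
After 11 (lastChild): li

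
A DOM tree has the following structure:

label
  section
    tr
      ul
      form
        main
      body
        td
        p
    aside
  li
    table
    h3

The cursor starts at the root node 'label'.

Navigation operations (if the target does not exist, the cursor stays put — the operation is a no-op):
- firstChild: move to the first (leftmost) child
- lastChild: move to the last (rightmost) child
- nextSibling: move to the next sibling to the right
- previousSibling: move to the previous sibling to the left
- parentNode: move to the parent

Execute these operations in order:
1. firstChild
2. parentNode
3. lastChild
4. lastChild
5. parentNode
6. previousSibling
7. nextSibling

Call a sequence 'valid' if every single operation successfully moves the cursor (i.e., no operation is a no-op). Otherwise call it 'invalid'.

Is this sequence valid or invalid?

After 1 (firstChild): section
After 2 (parentNode): label
After 3 (lastChild): li
After 4 (lastChild): h3
After 5 (parentNode): li
After 6 (previousSibling): section
After 7 (nextSibling): li

Answer: valid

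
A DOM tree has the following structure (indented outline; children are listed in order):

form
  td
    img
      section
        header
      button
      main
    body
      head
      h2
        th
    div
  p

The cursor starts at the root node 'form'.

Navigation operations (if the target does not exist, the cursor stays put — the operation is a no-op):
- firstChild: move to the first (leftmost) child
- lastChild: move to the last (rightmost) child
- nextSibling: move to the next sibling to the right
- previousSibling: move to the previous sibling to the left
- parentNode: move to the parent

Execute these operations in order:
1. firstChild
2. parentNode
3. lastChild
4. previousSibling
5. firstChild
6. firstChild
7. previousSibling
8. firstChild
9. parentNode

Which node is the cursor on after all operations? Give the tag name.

Answer: section

Derivation:
After 1 (firstChild): td
After 2 (parentNode): form
After 3 (lastChild): p
After 4 (previousSibling): td
After 5 (firstChild): img
After 6 (firstChild): section
After 7 (previousSibling): section (no-op, stayed)
After 8 (firstChild): header
After 9 (parentNode): section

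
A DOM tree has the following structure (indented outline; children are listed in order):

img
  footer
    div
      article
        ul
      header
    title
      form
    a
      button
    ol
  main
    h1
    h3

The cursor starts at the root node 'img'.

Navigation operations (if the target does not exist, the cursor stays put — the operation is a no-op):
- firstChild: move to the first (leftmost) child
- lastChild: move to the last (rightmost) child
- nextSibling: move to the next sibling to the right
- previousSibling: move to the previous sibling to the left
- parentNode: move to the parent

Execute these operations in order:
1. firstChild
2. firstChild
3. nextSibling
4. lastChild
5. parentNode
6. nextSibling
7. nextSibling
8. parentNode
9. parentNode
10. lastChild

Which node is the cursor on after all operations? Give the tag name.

Answer: main

Derivation:
After 1 (firstChild): footer
After 2 (firstChild): div
After 3 (nextSibling): title
After 4 (lastChild): form
After 5 (parentNode): title
After 6 (nextSibling): a
After 7 (nextSibling): ol
After 8 (parentNode): footer
After 9 (parentNode): img
After 10 (lastChild): main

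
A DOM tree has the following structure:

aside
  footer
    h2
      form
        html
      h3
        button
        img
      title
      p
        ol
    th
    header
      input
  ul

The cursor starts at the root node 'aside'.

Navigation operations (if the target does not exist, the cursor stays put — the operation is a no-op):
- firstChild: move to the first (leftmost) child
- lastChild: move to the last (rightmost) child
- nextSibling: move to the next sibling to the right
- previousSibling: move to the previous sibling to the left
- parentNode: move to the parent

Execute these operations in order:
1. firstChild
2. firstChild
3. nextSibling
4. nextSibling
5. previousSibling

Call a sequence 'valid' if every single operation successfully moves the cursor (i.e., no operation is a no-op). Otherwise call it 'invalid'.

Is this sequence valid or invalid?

Answer: valid

Derivation:
After 1 (firstChild): footer
After 2 (firstChild): h2
After 3 (nextSibling): th
After 4 (nextSibling): header
After 5 (previousSibling): th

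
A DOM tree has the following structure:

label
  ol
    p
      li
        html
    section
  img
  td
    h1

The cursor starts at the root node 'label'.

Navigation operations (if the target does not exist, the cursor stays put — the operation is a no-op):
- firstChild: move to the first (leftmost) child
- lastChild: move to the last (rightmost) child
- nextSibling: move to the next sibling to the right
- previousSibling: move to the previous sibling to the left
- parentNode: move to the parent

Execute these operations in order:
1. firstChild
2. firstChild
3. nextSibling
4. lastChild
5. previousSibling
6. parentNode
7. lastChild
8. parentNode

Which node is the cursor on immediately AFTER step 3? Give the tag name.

After 1 (firstChild): ol
After 2 (firstChild): p
After 3 (nextSibling): section

Answer: section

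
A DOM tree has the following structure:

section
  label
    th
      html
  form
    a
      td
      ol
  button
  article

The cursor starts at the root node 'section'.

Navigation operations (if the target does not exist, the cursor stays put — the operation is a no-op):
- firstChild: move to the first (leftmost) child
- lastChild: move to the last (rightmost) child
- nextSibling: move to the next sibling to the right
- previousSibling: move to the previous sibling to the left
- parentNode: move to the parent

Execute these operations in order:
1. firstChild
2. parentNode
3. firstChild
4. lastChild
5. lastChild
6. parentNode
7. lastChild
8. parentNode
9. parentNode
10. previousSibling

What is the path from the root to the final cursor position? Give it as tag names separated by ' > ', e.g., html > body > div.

Answer: section > label

Derivation:
After 1 (firstChild): label
After 2 (parentNode): section
After 3 (firstChild): label
After 4 (lastChild): th
After 5 (lastChild): html
After 6 (parentNode): th
After 7 (lastChild): html
After 8 (parentNode): th
After 9 (parentNode): label
After 10 (previousSibling): label (no-op, stayed)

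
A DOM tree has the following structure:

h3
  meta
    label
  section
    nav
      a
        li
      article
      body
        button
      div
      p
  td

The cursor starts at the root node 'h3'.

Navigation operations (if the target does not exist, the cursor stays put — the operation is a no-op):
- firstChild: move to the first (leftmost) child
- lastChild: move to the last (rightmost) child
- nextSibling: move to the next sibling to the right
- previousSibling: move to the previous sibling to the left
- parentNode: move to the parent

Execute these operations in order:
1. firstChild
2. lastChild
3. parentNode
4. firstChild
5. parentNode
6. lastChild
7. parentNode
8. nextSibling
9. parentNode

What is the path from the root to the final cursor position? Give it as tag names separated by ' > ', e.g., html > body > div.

Answer: h3

Derivation:
After 1 (firstChild): meta
After 2 (lastChild): label
After 3 (parentNode): meta
After 4 (firstChild): label
After 5 (parentNode): meta
After 6 (lastChild): label
After 7 (parentNode): meta
After 8 (nextSibling): section
After 9 (parentNode): h3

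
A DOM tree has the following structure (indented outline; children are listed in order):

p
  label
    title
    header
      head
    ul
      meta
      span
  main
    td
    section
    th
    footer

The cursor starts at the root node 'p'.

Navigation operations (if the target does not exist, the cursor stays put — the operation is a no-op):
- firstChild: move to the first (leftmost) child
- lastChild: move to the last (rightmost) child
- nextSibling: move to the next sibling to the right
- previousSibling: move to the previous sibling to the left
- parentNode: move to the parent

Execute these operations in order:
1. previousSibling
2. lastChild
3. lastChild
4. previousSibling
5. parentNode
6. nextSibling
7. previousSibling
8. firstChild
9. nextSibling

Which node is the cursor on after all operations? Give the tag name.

After 1 (previousSibling): p (no-op, stayed)
After 2 (lastChild): main
After 3 (lastChild): footer
After 4 (previousSibling): th
After 5 (parentNode): main
After 6 (nextSibling): main (no-op, stayed)
After 7 (previousSibling): label
After 8 (firstChild): title
After 9 (nextSibling): header

Answer: header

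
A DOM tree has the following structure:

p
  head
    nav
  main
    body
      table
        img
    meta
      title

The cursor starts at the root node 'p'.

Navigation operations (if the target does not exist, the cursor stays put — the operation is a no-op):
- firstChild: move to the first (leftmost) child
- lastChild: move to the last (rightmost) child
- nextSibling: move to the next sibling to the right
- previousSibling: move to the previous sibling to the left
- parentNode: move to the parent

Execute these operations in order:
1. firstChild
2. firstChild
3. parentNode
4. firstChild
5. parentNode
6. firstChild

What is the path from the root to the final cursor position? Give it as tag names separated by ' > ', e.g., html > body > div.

Answer: p > head > nav

Derivation:
After 1 (firstChild): head
After 2 (firstChild): nav
After 3 (parentNode): head
After 4 (firstChild): nav
After 5 (parentNode): head
After 6 (firstChild): nav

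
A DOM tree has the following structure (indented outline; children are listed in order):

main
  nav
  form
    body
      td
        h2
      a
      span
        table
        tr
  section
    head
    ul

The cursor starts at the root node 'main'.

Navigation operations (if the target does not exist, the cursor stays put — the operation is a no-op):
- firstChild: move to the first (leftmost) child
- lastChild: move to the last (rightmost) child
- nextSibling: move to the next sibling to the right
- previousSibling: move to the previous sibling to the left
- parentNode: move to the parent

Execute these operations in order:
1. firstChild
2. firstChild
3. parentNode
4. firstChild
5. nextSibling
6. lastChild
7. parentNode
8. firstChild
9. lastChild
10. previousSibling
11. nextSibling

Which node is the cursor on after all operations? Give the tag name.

Answer: span

Derivation:
After 1 (firstChild): nav
After 2 (firstChild): nav (no-op, stayed)
After 3 (parentNode): main
After 4 (firstChild): nav
After 5 (nextSibling): form
After 6 (lastChild): body
After 7 (parentNode): form
After 8 (firstChild): body
After 9 (lastChild): span
After 10 (previousSibling): a
After 11 (nextSibling): span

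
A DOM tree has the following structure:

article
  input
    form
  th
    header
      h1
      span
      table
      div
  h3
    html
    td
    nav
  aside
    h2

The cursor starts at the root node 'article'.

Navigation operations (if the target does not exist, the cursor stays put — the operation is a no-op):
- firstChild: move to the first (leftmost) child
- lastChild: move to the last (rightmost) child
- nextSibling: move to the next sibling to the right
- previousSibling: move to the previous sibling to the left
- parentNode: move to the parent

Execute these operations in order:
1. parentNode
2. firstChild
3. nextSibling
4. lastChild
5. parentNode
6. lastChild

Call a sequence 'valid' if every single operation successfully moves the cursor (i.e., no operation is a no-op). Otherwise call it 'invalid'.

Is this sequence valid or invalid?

Answer: invalid

Derivation:
After 1 (parentNode): article (no-op, stayed)
After 2 (firstChild): input
After 3 (nextSibling): th
After 4 (lastChild): header
After 5 (parentNode): th
After 6 (lastChild): header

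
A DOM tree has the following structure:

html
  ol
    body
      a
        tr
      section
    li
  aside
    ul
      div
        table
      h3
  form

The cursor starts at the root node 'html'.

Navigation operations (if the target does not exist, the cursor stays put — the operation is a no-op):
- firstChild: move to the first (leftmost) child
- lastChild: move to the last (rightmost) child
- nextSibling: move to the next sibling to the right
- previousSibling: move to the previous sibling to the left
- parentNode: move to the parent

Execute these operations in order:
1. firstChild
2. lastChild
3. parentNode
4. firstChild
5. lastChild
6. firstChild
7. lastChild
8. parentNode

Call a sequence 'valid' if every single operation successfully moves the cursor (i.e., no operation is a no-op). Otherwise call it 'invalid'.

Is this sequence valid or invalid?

After 1 (firstChild): ol
After 2 (lastChild): li
After 3 (parentNode): ol
After 4 (firstChild): body
After 5 (lastChild): section
After 6 (firstChild): section (no-op, stayed)
After 7 (lastChild): section (no-op, stayed)
After 8 (parentNode): body

Answer: invalid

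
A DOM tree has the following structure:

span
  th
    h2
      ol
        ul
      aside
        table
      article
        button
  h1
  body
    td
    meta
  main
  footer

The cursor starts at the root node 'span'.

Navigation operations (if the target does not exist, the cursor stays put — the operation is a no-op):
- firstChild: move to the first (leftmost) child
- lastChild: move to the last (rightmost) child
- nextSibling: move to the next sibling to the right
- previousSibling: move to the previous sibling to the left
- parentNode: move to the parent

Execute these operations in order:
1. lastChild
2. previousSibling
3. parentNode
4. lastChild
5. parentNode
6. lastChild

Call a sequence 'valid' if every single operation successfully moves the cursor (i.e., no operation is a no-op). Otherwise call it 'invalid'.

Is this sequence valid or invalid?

Answer: valid

Derivation:
After 1 (lastChild): footer
After 2 (previousSibling): main
After 3 (parentNode): span
After 4 (lastChild): footer
After 5 (parentNode): span
After 6 (lastChild): footer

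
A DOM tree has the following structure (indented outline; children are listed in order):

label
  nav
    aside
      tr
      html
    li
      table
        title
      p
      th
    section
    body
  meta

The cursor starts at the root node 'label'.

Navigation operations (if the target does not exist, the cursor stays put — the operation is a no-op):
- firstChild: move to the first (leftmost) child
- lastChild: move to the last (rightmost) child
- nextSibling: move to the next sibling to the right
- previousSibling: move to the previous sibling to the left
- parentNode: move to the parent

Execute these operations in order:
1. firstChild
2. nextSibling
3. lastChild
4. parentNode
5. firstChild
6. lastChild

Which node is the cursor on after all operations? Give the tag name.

Answer: body

Derivation:
After 1 (firstChild): nav
After 2 (nextSibling): meta
After 3 (lastChild): meta (no-op, stayed)
After 4 (parentNode): label
After 5 (firstChild): nav
After 6 (lastChild): body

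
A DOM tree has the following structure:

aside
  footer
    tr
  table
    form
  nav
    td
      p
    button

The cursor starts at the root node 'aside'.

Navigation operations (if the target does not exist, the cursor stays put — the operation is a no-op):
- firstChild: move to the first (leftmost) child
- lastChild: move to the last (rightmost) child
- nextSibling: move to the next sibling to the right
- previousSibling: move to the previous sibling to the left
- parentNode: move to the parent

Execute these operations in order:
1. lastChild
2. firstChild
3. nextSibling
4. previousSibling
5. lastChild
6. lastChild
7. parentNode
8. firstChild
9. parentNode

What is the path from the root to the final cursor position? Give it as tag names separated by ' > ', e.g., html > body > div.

After 1 (lastChild): nav
After 2 (firstChild): td
After 3 (nextSibling): button
After 4 (previousSibling): td
After 5 (lastChild): p
After 6 (lastChild): p (no-op, stayed)
After 7 (parentNode): td
After 8 (firstChild): p
After 9 (parentNode): td

Answer: aside > nav > td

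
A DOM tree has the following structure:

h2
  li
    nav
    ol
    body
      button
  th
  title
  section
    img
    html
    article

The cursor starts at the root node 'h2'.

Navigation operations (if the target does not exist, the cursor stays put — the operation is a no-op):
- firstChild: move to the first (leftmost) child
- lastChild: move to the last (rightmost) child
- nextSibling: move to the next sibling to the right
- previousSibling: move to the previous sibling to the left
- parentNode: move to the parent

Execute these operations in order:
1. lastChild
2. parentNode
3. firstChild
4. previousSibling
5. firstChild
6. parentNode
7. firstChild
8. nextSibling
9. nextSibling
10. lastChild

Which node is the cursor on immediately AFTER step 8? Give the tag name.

Answer: ol

Derivation:
After 1 (lastChild): section
After 2 (parentNode): h2
After 3 (firstChild): li
After 4 (previousSibling): li (no-op, stayed)
After 5 (firstChild): nav
After 6 (parentNode): li
After 7 (firstChild): nav
After 8 (nextSibling): ol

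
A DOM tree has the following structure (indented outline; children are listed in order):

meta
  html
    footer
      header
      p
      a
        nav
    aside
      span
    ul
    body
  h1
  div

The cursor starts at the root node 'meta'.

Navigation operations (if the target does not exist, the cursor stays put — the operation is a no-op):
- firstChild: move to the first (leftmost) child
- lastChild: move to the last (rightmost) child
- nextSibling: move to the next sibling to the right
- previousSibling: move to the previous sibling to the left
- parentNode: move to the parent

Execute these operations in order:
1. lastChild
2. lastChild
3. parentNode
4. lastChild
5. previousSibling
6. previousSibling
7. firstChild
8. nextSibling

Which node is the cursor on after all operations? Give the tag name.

Answer: aside

Derivation:
After 1 (lastChild): div
After 2 (lastChild): div (no-op, stayed)
After 3 (parentNode): meta
After 4 (lastChild): div
After 5 (previousSibling): h1
After 6 (previousSibling): html
After 7 (firstChild): footer
After 8 (nextSibling): aside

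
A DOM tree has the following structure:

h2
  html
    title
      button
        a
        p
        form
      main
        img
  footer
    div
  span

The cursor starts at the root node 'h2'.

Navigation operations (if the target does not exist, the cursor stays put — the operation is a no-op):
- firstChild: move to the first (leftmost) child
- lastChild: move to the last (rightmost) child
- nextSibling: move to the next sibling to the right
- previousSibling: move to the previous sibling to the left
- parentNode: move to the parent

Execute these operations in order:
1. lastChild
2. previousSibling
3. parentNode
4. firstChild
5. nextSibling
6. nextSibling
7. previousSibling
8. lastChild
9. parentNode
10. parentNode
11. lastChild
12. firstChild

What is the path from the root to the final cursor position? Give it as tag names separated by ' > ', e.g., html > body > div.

After 1 (lastChild): span
After 2 (previousSibling): footer
After 3 (parentNode): h2
After 4 (firstChild): html
After 5 (nextSibling): footer
After 6 (nextSibling): span
After 7 (previousSibling): footer
After 8 (lastChild): div
After 9 (parentNode): footer
After 10 (parentNode): h2
After 11 (lastChild): span
After 12 (firstChild): span (no-op, stayed)

Answer: h2 > span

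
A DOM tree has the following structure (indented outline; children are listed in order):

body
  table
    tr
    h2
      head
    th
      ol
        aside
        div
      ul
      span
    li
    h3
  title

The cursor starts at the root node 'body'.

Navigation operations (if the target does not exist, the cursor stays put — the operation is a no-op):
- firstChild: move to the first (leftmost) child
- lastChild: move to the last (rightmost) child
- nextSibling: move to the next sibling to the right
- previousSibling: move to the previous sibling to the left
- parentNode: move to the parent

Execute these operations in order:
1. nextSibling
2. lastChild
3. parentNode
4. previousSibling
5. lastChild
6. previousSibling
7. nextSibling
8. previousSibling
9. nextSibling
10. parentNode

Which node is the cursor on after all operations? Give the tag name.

After 1 (nextSibling): body (no-op, stayed)
After 2 (lastChild): title
After 3 (parentNode): body
After 4 (previousSibling): body (no-op, stayed)
After 5 (lastChild): title
After 6 (previousSibling): table
After 7 (nextSibling): title
After 8 (previousSibling): table
After 9 (nextSibling): title
After 10 (parentNode): body

Answer: body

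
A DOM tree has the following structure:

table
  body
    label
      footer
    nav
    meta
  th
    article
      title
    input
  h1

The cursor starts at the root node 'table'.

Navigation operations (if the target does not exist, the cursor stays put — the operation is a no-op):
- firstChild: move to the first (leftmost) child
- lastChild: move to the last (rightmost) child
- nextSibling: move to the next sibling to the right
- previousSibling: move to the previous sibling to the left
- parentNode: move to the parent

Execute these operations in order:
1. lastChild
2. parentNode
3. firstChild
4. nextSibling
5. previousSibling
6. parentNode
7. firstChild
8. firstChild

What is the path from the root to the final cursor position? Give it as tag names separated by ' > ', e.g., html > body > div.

After 1 (lastChild): h1
After 2 (parentNode): table
After 3 (firstChild): body
After 4 (nextSibling): th
After 5 (previousSibling): body
After 6 (parentNode): table
After 7 (firstChild): body
After 8 (firstChild): label

Answer: table > body > label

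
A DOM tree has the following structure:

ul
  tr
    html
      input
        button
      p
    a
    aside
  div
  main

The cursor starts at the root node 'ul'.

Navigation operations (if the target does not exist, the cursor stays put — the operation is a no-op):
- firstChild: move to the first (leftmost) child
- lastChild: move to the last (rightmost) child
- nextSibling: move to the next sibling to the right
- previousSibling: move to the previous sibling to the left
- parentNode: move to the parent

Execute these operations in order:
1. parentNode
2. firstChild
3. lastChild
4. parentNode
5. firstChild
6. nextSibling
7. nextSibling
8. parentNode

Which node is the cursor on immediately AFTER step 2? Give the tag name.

After 1 (parentNode): ul (no-op, stayed)
After 2 (firstChild): tr

Answer: tr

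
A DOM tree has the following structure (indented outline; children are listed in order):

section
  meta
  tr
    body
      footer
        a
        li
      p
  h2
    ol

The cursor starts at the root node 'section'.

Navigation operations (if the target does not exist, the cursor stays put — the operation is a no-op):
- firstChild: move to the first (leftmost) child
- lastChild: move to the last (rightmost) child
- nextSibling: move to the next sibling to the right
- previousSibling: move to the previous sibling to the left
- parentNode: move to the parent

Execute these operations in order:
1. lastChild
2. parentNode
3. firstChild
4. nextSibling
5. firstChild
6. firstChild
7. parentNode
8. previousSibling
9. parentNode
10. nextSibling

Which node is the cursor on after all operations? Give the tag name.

Answer: h2

Derivation:
After 1 (lastChild): h2
After 2 (parentNode): section
After 3 (firstChild): meta
After 4 (nextSibling): tr
After 5 (firstChild): body
After 6 (firstChild): footer
After 7 (parentNode): body
After 8 (previousSibling): body (no-op, stayed)
After 9 (parentNode): tr
After 10 (nextSibling): h2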